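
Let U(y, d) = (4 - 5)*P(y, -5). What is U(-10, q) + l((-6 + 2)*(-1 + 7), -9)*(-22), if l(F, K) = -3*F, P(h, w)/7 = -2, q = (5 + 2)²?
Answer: -1570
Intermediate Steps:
q = 49 (q = 7² = 49)
P(h, w) = -14 (P(h, w) = 7*(-2) = -14)
U(y, d) = 14 (U(y, d) = (4 - 5)*(-14) = -1*(-14) = 14)
U(-10, q) + l((-6 + 2)*(-1 + 7), -9)*(-22) = 14 - 3*(-6 + 2)*(-1 + 7)*(-22) = 14 - (-12)*6*(-22) = 14 - 3*(-24)*(-22) = 14 + 72*(-22) = 14 - 1584 = -1570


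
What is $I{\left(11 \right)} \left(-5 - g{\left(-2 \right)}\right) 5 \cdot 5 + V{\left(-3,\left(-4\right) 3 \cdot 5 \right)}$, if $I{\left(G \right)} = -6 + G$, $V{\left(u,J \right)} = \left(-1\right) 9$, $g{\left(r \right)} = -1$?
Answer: $-509$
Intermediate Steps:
$V{\left(u,J \right)} = -9$
$I{\left(11 \right)} \left(-5 - g{\left(-2 \right)}\right) 5 \cdot 5 + V{\left(-3,\left(-4\right) 3 \cdot 5 \right)} = \left(-6 + 11\right) \left(-5 - -1\right) 5 \cdot 5 - 9 = 5 \left(-5 + 1\right) 5 \cdot 5 - 9 = 5 \left(-4\right) 5 \cdot 5 - 9 = 5 \left(\left(-20\right) 5\right) - 9 = 5 \left(-100\right) - 9 = -500 - 9 = -509$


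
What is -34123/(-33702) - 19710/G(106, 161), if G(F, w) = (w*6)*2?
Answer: -24930866/2713011 ≈ -9.1894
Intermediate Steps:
G(F, w) = 12*w (G(F, w) = (6*w)*2 = 12*w)
-34123/(-33702) - 19710/G(106, 161) = -34123/(-33702) - 19710/(12*161) = -34123*(-1/33702) - 19710/1932 = 34123/33702 - 19710*1/1932 = 34123/33702 - 3285/322 = -24930866/2713011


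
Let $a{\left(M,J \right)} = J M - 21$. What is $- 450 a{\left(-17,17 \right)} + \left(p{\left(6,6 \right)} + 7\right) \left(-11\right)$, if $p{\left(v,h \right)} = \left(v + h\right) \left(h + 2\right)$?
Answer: $138367$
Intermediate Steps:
$p{\left(v,h \right)} = \left(2 + h\right) \left(h + v\right)$ ($p{\left(v,h \right)} = \left(h + v\right) \left(2 + h\right) = \left(2 + h\right) \left(h + v\right)$)
$a{\left(M,J \right)} = -21 + J M$
$- 450 a{\left(-17,17 \right)} + \left(p{\left(6,6 \right)} + 7\right) \left(-11\right) = - 450 \left(-21 + 17 \left(-17\right)\right) + \left(\left(6^{2} + 2 \cdot 6 + 2 \cdot 6 + 6 \cdot 6\right) + 7\right) \left(-11\right) = - 450 \left(-21 - 289\right) + \left(\left(36 + 12 + 12 + 36\right) + 7\right) \left(-11\right) = \left(-450\right) \left(-310\right) + \left(96 + 7\right) \left(-11\right) = 139500 + 103 \left(-11\right) = 139500 - 1133 = 138367$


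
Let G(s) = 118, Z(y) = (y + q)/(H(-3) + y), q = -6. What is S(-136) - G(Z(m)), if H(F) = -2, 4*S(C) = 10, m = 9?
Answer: -231/2 ≈ -115.50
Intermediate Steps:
S(C) = 5/2 (S(C) = (¼)*10 = 5/2)
Z(y) = (-6 + y)/(-2 + y) (Z(y) = (y - 6)/(-2 + y) = (-6 + y)/(-2 + y))
S(-136) - G(Z(m)) = 5/2 - 1*118 = 5/2 - 118 = -231/2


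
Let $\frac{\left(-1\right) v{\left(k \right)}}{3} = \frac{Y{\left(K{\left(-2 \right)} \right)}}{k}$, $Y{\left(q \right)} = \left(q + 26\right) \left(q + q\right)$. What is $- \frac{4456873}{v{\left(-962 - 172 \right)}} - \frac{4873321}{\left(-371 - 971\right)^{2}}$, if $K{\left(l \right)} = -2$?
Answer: $\frac{126419998759475}{7203856} \approx 1.7549 \cdot 10^{7}$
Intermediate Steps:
$Y{\left(q \right)} = 2 q \left(26 + q\right)$ ($Y{\left(q \right)} = \left(26 + q\right) 2 q = 2 q \left(26 + q\right)$)
$v{\left(k \right)} = \frac{288}{k}$ ($v{\left(k \right)} = - 3 \frac{2 \left(-2\right) \left(26 - 2\right)}{k} = - 3 \frac{2 \left(-2\right) 24}{k} = - 3 \left(- \frac{96}{k}\right) = \frac{288}{k}$)
$- \frac{4456873}{v{\left(-962 - 172 \right)}} - \frac{4873321}{\left(-371 - 971\right)^{2}} = - \frac{4456873}{288 \frac{1}{-962 - 172}} - \frac{4873321}{\left(-371 - 971\right)^{2}} = - \frac{4456873}{288 \frac{1}{-1134}} - \frac{4873321}{\left(-1342\right)^{2}} = - \frac{4456873}{288 \left(- \frac{1}{1134}\right)} - \frac{4873321}{1800964} = - \frac{4456873}{- \frac{16}{63}} - \frac{4873321}{1800964} = \left(-4456873\right) \left(- \frac{63}{16}\right) - \frac{4873321}{1800964} = \frac{280782999}{16} - \frac{4873321}{1800964} = \frac{126419998759475}{7203856}$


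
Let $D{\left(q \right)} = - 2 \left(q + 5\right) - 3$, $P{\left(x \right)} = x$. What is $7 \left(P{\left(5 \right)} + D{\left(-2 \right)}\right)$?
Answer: $-28$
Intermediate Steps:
$D{\left(q \right)} = -13 - 2 q$ ($D{\left(q \right)} = - 2 \left(5 + q\right) - 3 = \left(-10 - 2 q\right) - 3 = -13 - 2 q$)
$7 \left(P{\left(5 \right)} + D{\left(-2 \right)}\right) = 7 \left(5 - 9\right) = 7 \left(-4\right) = -28$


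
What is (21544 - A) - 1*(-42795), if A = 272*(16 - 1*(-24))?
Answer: 53459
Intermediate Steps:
A = 10880 (A = 272*(16 + 24) = 272*40 = 10880)
(21544 - A) - 1*(-42795) = (21544 - 1*10880) - 1*(-42795) = (21544 - 10880) + 42795 = 10664 + 42795 = 53459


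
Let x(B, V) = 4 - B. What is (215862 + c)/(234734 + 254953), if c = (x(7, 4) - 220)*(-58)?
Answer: 228796/489687 ≈ 0.46723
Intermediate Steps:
c = 12934 (c = ((4 - 1*7) - 220)*(-58) = ((4 - 7) - 220)*(-58) = (-3 - 220)*(-58) = -223*(-58) = 12934)
(215862 + c)/(234734 + 254953) = (215862 + 12934)/(234734 + 254953) = 228796/489687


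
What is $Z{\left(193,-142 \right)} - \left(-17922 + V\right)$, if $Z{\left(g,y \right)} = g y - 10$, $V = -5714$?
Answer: $-3780$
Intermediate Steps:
$Z{\left(g,y \right)} = -10 + g y$
$Z{\left(193,-142 \right)} - \left(-17922 + V\right) = \left(-10 + 193 \left(-142\right)\right) - \left(-17922 - 5714\right) = \left(-10 - 27406\right) - -23636 = -27416 + 23636 = -3780$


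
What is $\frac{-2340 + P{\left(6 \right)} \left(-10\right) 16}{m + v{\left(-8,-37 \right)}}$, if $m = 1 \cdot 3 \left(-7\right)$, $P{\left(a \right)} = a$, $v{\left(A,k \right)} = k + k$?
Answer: $\frac{660}{19} \approx 34.737$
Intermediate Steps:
$v{\left(A,k \right)} = 2 k$
$m = -21$ ($m = 3 \left(-7\right) = -21$)
$\frac{-2340 + P{\left(6 \right)} \left(-10\right) 16}{m + v{\left(-8,-37 \right)}} = \frac{-2340 + 6 \left(-10\right) 16}{-21 + 2 \left(-37\right)} = \frac{-2340 - 960}{-21 - 74} = \frac{-2340 - 960}{-95} = \left(-3300\right) \left(- \frac{1}{95}\right) = \frac{660}{19}$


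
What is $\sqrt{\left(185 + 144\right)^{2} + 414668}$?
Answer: $3 \sqrt{58101} \approx 723.12$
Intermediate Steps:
$\sqrt{\left(185 + 144\right)^{2} + 414668} = \sqrt{329^{2} + 414668} = \sqrt{108241 + 414668} = \sqrt{522909} = 3 \sqrt{58101}$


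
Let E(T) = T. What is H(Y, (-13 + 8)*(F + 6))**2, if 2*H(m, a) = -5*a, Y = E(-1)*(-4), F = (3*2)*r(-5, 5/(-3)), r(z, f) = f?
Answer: 2500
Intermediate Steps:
F = -10 (F = (3*2)*(5/(-3)) = 6*(5*(-1/3)) = 6*(-5/3) = -10)
Y = 4 (Y = -1*(-4) = 4)
H(m, a) = -5*a/2 (H(m, a) = (-5*a)/2 = -5*a/2)
H(Y, (-13 + 8)*(F + 6))**2 = (-5*(-13 + 8)*(-10 + 6)/2)**2 = (-(-25)*(-4)/2)**2 = (-5/2*20)**2 = (-50)**2 = 2500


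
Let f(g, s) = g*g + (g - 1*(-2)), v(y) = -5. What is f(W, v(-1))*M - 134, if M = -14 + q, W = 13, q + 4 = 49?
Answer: 5570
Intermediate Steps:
q = 45 (q = -4 + 49 = 45)
M = 31 (M = -14 + 45 = 31)
f(g, s) = 2 + g + g² (f(g, s) = g² + (g + 2) = g² + (2 + g) = 2 + g + g²)
f(W, v(-1))*M - 134 = (2 + 13 + 13²)*31 - 134 = (2 + 13 + 169)*31 - 134 = 184*31 - 134 = 5704 - 134 = 5570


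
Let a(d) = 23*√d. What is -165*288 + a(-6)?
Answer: -47520 + 23*I*√6 ≈ -47520.0 + 56.338*I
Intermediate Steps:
-165*288 + a(-6) = -165*288 + 23*√(-6) = -47520 + 23*(I*√6) = -47520 + 23*I*√6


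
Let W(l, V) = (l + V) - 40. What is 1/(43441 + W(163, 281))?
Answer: 1/43845 ≈ 2.2808e-5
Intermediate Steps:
W(l, V) = -40 + V + l (W(l, V) = (V + l) - 40 = -40 + V + l)
1/(43441 + W(163, 281)) = 1/(43441 + (-40 + 281 + 163)) = 1/(43441 + 404) = 1/43845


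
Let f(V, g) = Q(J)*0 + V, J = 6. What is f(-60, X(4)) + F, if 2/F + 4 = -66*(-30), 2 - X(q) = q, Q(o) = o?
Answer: -59279/988 ≈ -59.999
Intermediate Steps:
X(q) = 2 - q
f(V, g) = V (f(V, g) = 6*0 + V = 0 + V = V)
F = 1/988 (F = 2/(-4 - 66*(-30)) = 2/(-4 + 1980) = 2/1976 = 2*(1/1976) = 1/988 ≈ 0.0010121)
f(-60, X(4)) + F = -60 + 1/988 = -59279/988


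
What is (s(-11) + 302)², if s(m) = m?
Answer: 84681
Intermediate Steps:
(s(-11) + 302)² = (-11 + 302)² = 291² = 84681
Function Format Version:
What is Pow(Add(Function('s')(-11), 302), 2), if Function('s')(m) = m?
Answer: 84681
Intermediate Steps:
Pow(Add(Function('s')(-11), 302), 2) = Pow(Add(-11, 302), 2) = Pow(291, 2) = 84681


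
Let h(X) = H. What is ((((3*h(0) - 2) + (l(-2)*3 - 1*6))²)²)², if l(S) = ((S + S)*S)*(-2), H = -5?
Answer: 645753531245761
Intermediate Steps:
h(X) = -5
l(S) = -4*S² (l(S) = ((2*S)*S)*(-2) = (2*S²)*(-2) = -4*S²)
((((3*h(0) - 2) + (l(-2)*3 - 1*6))²)²)² = ((((3*(-5) - 2) + (-4*(-2)²*3 - 1*6))²)²)² = ((((-15 - 2) + (-4*4*3 - 6))²)²)² = (((-17 + (-16*3 - 6))²)²)² = (((-17 + (-48 - 6))²)²)² = (((-17 - 54)²)²)² = (((-71)²)²)² = (5041²)² = 25411681² = 645753531245761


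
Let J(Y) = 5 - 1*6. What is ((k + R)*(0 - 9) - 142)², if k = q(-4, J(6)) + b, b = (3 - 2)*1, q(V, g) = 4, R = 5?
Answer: 53824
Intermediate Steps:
J(Y) = -1 (J(Y) = 5 - 6 = -1)
b = 1 (b = 1*1 = 1)
k = 5 (k = 4 + 1 = 5)
((k + R)*(0 - 9) - 142)² = ((5 + 5)*(0 - 9) - 142)² = (10*(-9) - 142)² = (-90 - 142)² = (-232)² = 53824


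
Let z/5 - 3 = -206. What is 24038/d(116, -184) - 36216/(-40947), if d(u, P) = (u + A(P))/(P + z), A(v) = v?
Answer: 11570185901/27298 ≈ 4.2385e+5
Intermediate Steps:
z = -1015 (z = 15 + 5*(-206) = 15 - 1030 = -1015)
d(u, P) = (P + u)/(-1015 + P) (d(u, P) = (u + P)/(P - 1015) = (P + u)/(-1015 + P))
24038/d(116, -184) - 36216/(-40947) = 24038/(((-184 + 116)/(-1015 - 184))) - 36216/(-40947) = 24038/((-68/(-1199))) - 36216*(-1/40947) = 24038/((-1/1199*(-68))) + 12072/13649 = 24038/(68/1199) + 12072/13649 = 24038*(1199/68) + 12072/13649 = 847693/2 + 12072/13649 = 11570185901/27298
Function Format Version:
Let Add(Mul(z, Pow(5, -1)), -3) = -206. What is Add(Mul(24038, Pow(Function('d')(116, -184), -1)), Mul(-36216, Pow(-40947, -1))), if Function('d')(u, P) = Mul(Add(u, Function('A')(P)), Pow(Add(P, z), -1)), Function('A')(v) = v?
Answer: Rational(11570185901, 27298) ≈ 4.2385e+5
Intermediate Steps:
z = -1015 (z = Add(15, Mul(5, -206)) = Add(15, -1030) = -1015)
Function('d')(u, P) = Mul(Pow(Add(-1015, P), -1), Add(P, u)) (Function('d')(u, P) = Mul(Add(u, P), Pow(Add(P, -1015), -1)) = Mul(Add(P, u), Pow(Add(-1015, P), -1)) = Mul(Pow(Add(-1015, P), -1), Add(P, u)))
Add(Mul(24038, Pow(Function('d')(116, -184), -1)), Mul(-36216, Pow(-40947, -1))) = Add(Mul(24038, Pow(Mul(Pow(Add(-1015, -184), -1), Add(-184, 116)), -1)), Mul(-36216, Pow(-40947, -1))) = Add(Mul(24038, Pow(Mul(Pow(-1199, -1), -68), -1)), Mul(-36216, Rational(-1, 40947))) = Add(Mul(24038, Pow(Mul(Rational(-1, 1199), -68), -1)), Rational(12072, 13649)) = Add(Mul(24038, Pow(Rational(68, 1199), -1)), Rational(12072, 13649)) = Add(Mul(24038, Rational(1199, 68)), Rational(12072, 13649)) = Add(Rational(847693, 2), Rational(12072, 13649)) = Rational(11570185901, 27298)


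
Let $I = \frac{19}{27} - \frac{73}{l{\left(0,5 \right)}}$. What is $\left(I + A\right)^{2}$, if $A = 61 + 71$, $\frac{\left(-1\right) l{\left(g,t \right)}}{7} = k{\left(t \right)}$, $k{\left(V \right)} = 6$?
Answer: $\frac{2582570761}{142884} \approx 18075.0$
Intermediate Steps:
$l{\left(g,t \right)} = -42$ ($l{\left(g,t \right)} = \left(-7\right) 6 = -42$)
$A = 132$
$I = \frac{923}{378}$ ($I = \frac{19}{27} - \frac{73}{-42} = 19 \cdot \frac{1}{27} - - \frac{73}{42} = \frac{19}{27} + \frac{73}{42} = \frac{923}{378} \approx 2.4418$)
$\left(I + A\right)^{2} = \left(\frac{923}{378} + 132\right)^{2} = \left(\frac{50819}{378}\right)^{2} = \frac{2582570761}{142884}$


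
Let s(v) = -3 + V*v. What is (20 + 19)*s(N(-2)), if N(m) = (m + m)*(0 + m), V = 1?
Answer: 195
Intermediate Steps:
N(m) = 2*m**2 (N(m) = (2*m)*m = 2*m**2)
s(v) = -3 + v (s(v) = -3 + 1*v = -3 + v)
(20 + 19)*s(N(-2)) = (20 + 19)*(-3 + 2*(-2)**2) = 39*(-3 + 2*4) = 39*(-3 + 8) = 39*5 = 195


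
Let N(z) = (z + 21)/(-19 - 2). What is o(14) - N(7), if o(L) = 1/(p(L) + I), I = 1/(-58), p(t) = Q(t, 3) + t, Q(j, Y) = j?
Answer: 2222/1623 ≈ 1.3691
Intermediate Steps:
N(z) = -1 - z/21 (N(z) = (21 + z)/(-21) = (21 + z)*(-1/21) = -1 - z/21)
p(t) = 2*t (p(t) = t + t = 2*t)
I = -1/58 ≈ -0.017241
o(L) = 1/(-1/58 + 2*L) (o(L) = 1/(2*L - 1/58) = 1/(-1/58 + 2*L))
o(14) - N(7) = 58/(-1 + 116*14) - (-1 - 1/21*7) = 58/(-1 + 1624) - (-1 - 1/3) = 58/1623 - 1*(-4/3) = 58*(1/1623) + 4/3 = 58/1623 + 4/3 = 2222/1623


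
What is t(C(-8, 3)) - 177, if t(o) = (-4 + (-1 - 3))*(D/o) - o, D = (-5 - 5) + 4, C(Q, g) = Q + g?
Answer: -908/5 ≈ -181.60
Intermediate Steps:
D = -6 (D = -10 + 4 = -6)
t(o) = -o + 48/o (t(o) = (-4 + (-1 - 3))*(-6/o) - o = (-4 - 4)*(-6/o) - o = -(-48)/o - o = 48/o - o = -o + 48/o)
t(C(-8, 3)) - 177 = (-(-8 + 3) + 48/(-8 + 3)) - 177 = (-1*(-5) + 48/(-5)) - 177 = (5 + 48*(-⅕)) - 177 = (5 - 48/5) - 177 = -23/5 - 177 = -908/5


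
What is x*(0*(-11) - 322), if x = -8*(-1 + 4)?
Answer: 7728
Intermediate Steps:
x = -24 (x = -8*3 = -24)
x*(0*(-11) - 322) = -24*(0*(-11) - 322) = -24*(0 - 322) = -24*(-322) = 7728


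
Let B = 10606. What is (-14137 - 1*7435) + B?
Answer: -10966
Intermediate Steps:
(-14137 - 1*7435) + B = (-14137 - 1*7435) + 10606 = (-14137 - 7435) + 10606 = -21572 + 10606 = -10966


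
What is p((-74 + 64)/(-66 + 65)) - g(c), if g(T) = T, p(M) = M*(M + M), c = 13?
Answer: 187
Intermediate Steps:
p(M) = 2*M² (p(M) = M*(2*M) = 2*M²)
p((-74 + 64)/(-66 + 65)) - g(c) = 2*((-74 + 64)/(-66 + 65))² - 1*13 = 2*(-10/(-1))² - 13 = 2*(-10*(-1))² - 13 = 2*10² - 13 = 2*100 - 13 = 200 - 13 = 187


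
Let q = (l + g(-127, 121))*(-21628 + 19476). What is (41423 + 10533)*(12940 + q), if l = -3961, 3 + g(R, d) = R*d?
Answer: 2162058120912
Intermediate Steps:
g(R, d) = -3 + R*d
q = 41600312 (q = (-3961 + (-3 - 127*121))*(-21628 + 19476) = (-3961 + (-3 - 15367))*(-2152) = (-3961 - 15370)*(-2152) = -19331*(-2152) = 41600312)
(41423 + 10533)*(12940 + q) = (41423 + 10533)*(12940 + 41600312) = 51956*41613252 = 2162058120912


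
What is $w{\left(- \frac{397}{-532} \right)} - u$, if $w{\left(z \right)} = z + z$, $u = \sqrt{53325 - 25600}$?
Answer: $\frac{397}{266} - 5 \sqrt{1109} \approx -165.02$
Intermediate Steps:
$u = 5 \sqrt{1109}$ ($u = \sqrt{27725} = 5 \sqrt{1109} \approx 166.51$)
$w{\left(z \right)} = 2 z$
$w{\left(- \frac{397}{-532} \right)} - u = 2 \left(- \frac{397}{-532}\right) - 5 \sqrt{1109} = 2 \left(\left(-397\right) \left(- \frac{1}{532}\right)\right) - 5 \sqrt{1109} = 2 \cdot \frac{397}{532} - 5 \sqrt{1109} = \frac{397}{266} - 5 \sqrt{1109}$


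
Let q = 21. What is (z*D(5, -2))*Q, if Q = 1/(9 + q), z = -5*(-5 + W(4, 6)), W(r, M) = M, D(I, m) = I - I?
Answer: 0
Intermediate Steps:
D(I, m) = 0
z = -5 (z = -5*(-5 + 6) = -5*1 = -5)
Q = 1/30 (Q = 1/(9 + 21) = 1/30 ≈ 0.033333)
(z*D(5, -2))*Q = -5*0*(1/30) = 0*(1/30) = 0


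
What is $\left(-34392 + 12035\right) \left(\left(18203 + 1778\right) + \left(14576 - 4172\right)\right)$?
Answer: $-679317445$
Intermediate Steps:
$\left(-34392 + 12035\right) \left(\left(18203 + 1778\right) + \left(14576 - 4172\right)\right) = - 22357 \left(19981 + \left(14576 - 4172\right)\right) = - 22357 \left(19981 + 10404\right) = \left(-22357\right) 30385 = -679317445$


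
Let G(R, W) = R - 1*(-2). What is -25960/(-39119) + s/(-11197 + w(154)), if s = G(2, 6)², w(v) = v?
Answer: 286050376/431991117 ≈ 0.66217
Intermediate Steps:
G(R, W) = 2 + R (G(R, W) = R + 2 = 2 + R)
s = 16 (s = (2 + 2)² = 4² = 16)
-25960/(-39119) + s/(-11197 + w(154)) = -25960/(-39119) + 16/(-11197 + 154) = -25960*(-1/39119) + 16/(-11043) = 25960/39119 + 16*(-1/11043) = 25960/39119 - 16/11043 = 286050376/431991117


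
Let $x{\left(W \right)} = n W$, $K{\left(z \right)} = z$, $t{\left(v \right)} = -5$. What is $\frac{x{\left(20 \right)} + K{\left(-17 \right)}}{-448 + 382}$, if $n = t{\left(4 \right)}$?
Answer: $\frac{39}{22} \approx 1.7727$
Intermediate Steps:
$n = -5$
$x{\left(W \right)} = - 5 W$
$\frac{x{\left(20 \right)} + K{\left(-17 \right)}}{-448 + 382} = \frac{\left(-5\right) 20 - 17}{-448 + 382} = \frac{-100 - 17}{-66} = \left(-117\right) \left(- \frac{1}{66}\right) = \frac{39}{22}$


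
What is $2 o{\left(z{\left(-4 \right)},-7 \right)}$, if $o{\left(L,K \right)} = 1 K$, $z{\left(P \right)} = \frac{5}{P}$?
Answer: $-14$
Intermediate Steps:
$o{\left(L,K \right)} = K$
$2 o{\left(z{\left(-4 \right)},-7 \right)} = 2 \left(-7\right) = -14$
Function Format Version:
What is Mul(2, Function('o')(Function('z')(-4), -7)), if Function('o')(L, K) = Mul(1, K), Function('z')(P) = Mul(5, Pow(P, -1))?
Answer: -14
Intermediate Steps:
Function('o')(L, K) = K
Mul(2, Function('o')(Function('z')(-4), -7)) = Mul(2, -7) = -14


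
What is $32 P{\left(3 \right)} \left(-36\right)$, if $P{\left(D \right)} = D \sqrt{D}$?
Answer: $- 3456 \sqrt{3} \approx -5986.0$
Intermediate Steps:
$P{\left(D \right)} = D^{\frac{3}{2}}$
$32 P{\left(3 \right)} \left(-36\right) = 32 \cdot 3^{\frac{3}{2}} \left(-36\right) = 32 \cdot 3 \sqrt{3} \left(-36\right) = 96 \sqrt{3} \left(-36\right) = - 3456 \sqrt{3}$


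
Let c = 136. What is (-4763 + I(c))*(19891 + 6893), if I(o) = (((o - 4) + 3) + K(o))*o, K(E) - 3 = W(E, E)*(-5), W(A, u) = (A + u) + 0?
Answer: -4578858720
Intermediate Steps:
W(A, u) = A + u
K(E) = 3 - 10*E (K(E) = 3 + (E + E)*(-5) = 3 + (2*E)*(-5) = 3 - 10*E)
I(o) = o*(2 - 9*o) (I(o) = (((o - 4) + 3) + (3 - 10*o))*o = (((-4 + o) + 3) + (3 - 10*o))*o = ((-1 + o) + (3 - 10*o))*o = (2 - 9*o)*o = o*(2 - 9*o))
(-4763 + I(c))*(19891 + 6893) = (-4763 + 136*(2 - 9*136))*(19891 + 6893) = (-4763 + 136*(2 - 1224))*26784 = (-4763 + 136*(-1222))*26784 = (-4763 - 166192)*26784 = -170955*26784 = -4578858720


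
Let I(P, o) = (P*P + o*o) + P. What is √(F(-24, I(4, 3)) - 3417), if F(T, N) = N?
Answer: 22*I*√7 ≈ 58.207*I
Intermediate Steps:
I(P, o) = P + P² + o² (I(P, o) = (P² + o²) + P = P + P² + o²)
√(F(-24, I(4, 3)) - 3417) = √((4 + 4² + 3²) - 3417) = √((4 + 16 + 9) - 3417) = √(29 - 3417) = √(-3388) = 22*I*√7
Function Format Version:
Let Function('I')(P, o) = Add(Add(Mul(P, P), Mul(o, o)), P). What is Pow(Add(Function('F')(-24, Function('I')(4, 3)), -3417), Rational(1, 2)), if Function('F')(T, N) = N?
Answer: Mul(22, I, Pow(7, Rational(1, 2))) ≈ Mul(58.207, I)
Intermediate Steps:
Function('I')(P, o) = Add(P, Pow(P, 2), Pow(o, 2)) (Function('I')(P, o) = Add(Add(Pow(P, 2), Pow(o, 2)), P) = Add(P, Pow(P, 2), Pow(o, 2)))
Pow(Add(Function('F')(-24, Function('I')(4, 3)), -3417), Rational(1, 2)) = Pow(Add(Add(4, Pow(4, 2), Pow(3, 2)), -3417), Rational(1, 2)) = Pow(Add(Add(4, 16, 9), -3417), Rational(1, 2)) = Pow(Add(29, -3417), Rational(1, 2)) = Pow(-3388, Rational(1, 2)) = Mul(22, I, Pow(7, Rational(1, 2)))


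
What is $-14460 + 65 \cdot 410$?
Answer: $12190$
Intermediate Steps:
$-14460 + 65 \cdot 410 = -14460 + 26650 = 12190$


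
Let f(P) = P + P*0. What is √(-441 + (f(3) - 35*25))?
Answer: I*√1313 ≈ 36.235*I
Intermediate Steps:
f(P) = P (f(P) = P + 0 = P)
√(-441 + (f(3) - 35*25)) = √(-441 + (3 - 35*25)) = √(-441 + (3 - 875)) = √(-441 - 872) = √(-1313) = I*√1313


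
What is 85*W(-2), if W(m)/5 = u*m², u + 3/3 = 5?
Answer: 6800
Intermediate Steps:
u = 4 (u = -1 + 5 = 4)
W(m) = 20*m² (W(m) = 5*(4*m²) = 20*m²)
85*W(-2) = 85*(20*(-2)²) = 85*(20*4) = 85*80 = 6800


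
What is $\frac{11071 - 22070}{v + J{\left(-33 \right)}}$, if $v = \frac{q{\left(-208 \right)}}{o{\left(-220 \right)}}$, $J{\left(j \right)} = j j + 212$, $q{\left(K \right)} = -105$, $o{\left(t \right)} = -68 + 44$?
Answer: $- \frac{87992}{10443} \approx -8.4259$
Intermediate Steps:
$o{\left(t \right)} = -24$
$J{\left(j \right)} = 212 + j^{2}$ ($J{\left(j \right)} = j^{2} + 212 = 212 + j^{2}$)
$v = \frac{35}{8}$ ($v = - \frac{105}{-24} = \left(-105\right) \left(- \frac{1}{24}\right) = \frac{35}{8} \approx 4.375$)
$\frac{11071 - 22070}{v + J{\left(-33 \right)}} = \frac{11071 - 22070}{\frac{35}{8} + \left(212 + \left(-33\right)^{2}\right)} = - \frac{10999}{\frac{35}{8} + \left(212 + 1089\right)} = - \frac{10999}{\frac{35}{8} + 1301} = - \frac{10999}{\frac{10443}{8}} = \left(-10999\right) \frac{8}{10443} = - \frac{87992}{10443}$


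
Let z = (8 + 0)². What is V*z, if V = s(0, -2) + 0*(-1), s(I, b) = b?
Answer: -128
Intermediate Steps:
V = -2 (V = -2 + 0*(-1) = -2 + 0 = -2)
z = 64 (z = 8² = 64)
V*z = -2*64 = -128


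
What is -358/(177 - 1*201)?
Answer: 179/12 ≈ 14.917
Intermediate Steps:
-358/(177 - 1*201) = -358/(177 - 201) = -358/(-24) = -358*(-1/24) = 179/12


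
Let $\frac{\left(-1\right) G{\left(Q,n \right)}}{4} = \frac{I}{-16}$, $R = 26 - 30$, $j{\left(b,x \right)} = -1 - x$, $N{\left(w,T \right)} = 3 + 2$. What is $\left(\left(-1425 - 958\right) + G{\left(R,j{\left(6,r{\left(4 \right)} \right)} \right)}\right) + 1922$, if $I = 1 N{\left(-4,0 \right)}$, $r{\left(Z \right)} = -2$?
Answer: $- \frac{1839}{4} \approx -459.75$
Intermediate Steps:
$N{\left(w,T \right)} = 5$
$I = 5$ ($I = 1 \cdot 5 = 5$)
$R = -4$ ($R = 26 - 30 = -4$)
$G{\left(Q,n \right)} = \frac{5}{4}$ ($G{\left(Q,n \right)} = - 4 \frac{5}{-16} = - 4 \cdot 5 \left(- \frac{1}{16}\right) = \left(-4\right) \left(- \frac{5}{16}\right) = \frac{5}{4}$)
$\left(\left(-1425 - 958\right) + G{\left(R,j{\left(6,r{\left(4 \right)} \right)} \right)}\right) + 1922 = \left(\left(-1425 - 958\right) + \frac{5}{4}\right) + 1922 = \left(-2383 + \frac{5}{4}\right) + 1922 = - \frac{9527}{4} + 1922 = - \frac{1839}{4}$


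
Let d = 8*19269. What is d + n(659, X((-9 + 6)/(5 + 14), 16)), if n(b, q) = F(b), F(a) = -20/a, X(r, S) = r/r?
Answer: 101586148/659 ≈ 1.5415e+5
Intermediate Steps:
X(r, S) = 1
n(b, q) = -20/b
d = 154152
d + n(659, X((-9 + 6)/(5 + 14), 16)) = 154152 - 20/659 = 101586148/659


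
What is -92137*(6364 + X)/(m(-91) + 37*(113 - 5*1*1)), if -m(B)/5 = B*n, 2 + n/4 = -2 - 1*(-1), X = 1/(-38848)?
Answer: 7592969353309/18957824 ≈ 4.0052e+5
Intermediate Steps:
X = -1/38848 ≈ -2.5741e-5
n = -12 (n = -8 + 4*(-2 - 1*(-1)) = -8 + 4*(-2 + 1) = -8 + 4*(-1) = -8 - 4 = -12)
m(B) = 60*B (m(B) = -5*B*(-12) = -(-60)*B = 60*B)
-92137*(6364 + X)/(m(-91) + 37*(113 - 5*1*1)) = -92137*(6364 - 1/38848)/(60*(-91) + 37*(113 - 5*1*1)) = -92137*247228671/(38848*(-5460 + 37*(113 - 5*1))) = -92137*247228671/(38848*(-5460 + 37*(113 - 5))) = -92137*247228671/(38848*(-5460 + 37*108)) = -92137*247228671/(38848*(-5460 + 3996)) = -92137/((-1464*38848/247228671)) = -92137/(-18957824/82409557) = -92137*(-82409557/18957824) = 7592969353309/18957824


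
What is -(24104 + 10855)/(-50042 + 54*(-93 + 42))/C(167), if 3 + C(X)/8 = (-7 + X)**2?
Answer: 34959/10811353696 ≈ 3.2335e-6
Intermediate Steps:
C(X) = -24 + 8*(-7 + X)**2
-(24104 + 10855)/(-50042 + 54*(-93 + 42))/C(167) = -(24104 + 10855)/(-50042 + 54*(-93 + 42))/(-24 + 8*(-7 + 167)**2) = -34959/(-50042 + 54*(-51))/(-24 + 8*160**2) = -34959/(-50042 - 2754)/(-24 + 8*25600) = -34959/(-52796)/(-24 + 204800) = -34959*(-1/52796)/204776 = -(-34959)/(52796*204776) = -1*(-34959/10811353696) = 34959/10811353696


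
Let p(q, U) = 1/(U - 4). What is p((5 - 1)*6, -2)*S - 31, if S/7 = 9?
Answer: -83/2 ≈ -41.500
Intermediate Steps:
S = 63 (S = 7*9 = 63)
p(q, U) = 1/(-4 + U)
p((5 - 1)*6, -2)*S - 31 = 63/(-4 - 2) - 31 = 63/(-6) - 31 = -1/6*63 - 31 = -21/2 - 31 = -83/2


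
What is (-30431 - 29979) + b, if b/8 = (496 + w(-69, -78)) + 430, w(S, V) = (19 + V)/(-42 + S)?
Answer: -5882750/111 ≈ -52998.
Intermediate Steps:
w(S, V) = (19 + V)/(-42 + S)
b = 822760/111 (b = 8*((496 + (19 - 78)/(-42 - 69)) + 430) = 8*((496 - 59/(-111)) + 430) = 8*((496 - 1/111*(-59)) + 430) = 8*((496 + 59/111) + 430) = 8*(55115/111 + 430) = 8*(102845/111) = 822760/111 ≈ 7412.3)
(-30431 - 29979) + b = (-30431 - 29979) + 822760/111 = -60410 + 822760/111 = -5882750/111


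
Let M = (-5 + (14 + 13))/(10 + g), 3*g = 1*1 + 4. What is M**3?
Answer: 287496/42875 ≈ 6.7054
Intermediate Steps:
g = 5/3 (g = (1*1 + 4)/3 = (1 + 4)/3 = (1/3)*5 = 5/3 ≈ 1.6667)
M = 66/35 (M = (-5 + (14 + 13))/(10 + 5/3) = (-5 + 27)/(35/3) = 22*(3/35) = 66/35 ≈ 1.8857)
M**3 = (66/35)**3 = 287496/42875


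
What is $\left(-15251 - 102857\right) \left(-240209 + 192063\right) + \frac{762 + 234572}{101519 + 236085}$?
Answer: $\frac{959880380211603}{168802} \approx 5.6864 \cdot 10^{9}$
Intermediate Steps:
$\left(-15251 - 102857\right) \left(-240209 + 192063\right) + \frac{762 + 234572}{101519 + 236085} = \left(-118108\right) \left(-48146\right) + \frac{235334}{337604} = 5686427768 + 235334 \cdot \frac{1}{337604} = 5686427768 + \frac{117667}{168802} = \frac{959880380211603}{168802}$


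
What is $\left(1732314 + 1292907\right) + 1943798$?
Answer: $4969019$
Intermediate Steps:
$\left(1732314 + 1292907\right) + 1943798 = 3025221 + 1943798 = 4969019$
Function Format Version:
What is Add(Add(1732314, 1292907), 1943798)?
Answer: 4969019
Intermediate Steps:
Add(Add(1732314, 1292907), 1943798) = Add(3025221, 1943798) = 4969019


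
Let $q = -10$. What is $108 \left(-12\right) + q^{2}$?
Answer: $-1196$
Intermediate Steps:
$108 \left(-12\right) + q^{2} = 108 \left(-12\right) + \left(-10\right)^{2} = -1296 + 100 = -1196$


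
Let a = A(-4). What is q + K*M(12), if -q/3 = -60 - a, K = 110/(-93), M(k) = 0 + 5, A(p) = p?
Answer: 15074/93 ≈ 162.09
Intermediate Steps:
a = -4
M(k) = 5
K = -110/93 (K = 110*(-1/93) = -110/93 ≈ -1.1828)
q = 168 (q = -3*(-60 - 1*(-4)) = -3*(-60 + 4) = -3*(-56) = 168)
q + K*M(12) = 168 - 110/93*5 = 168 - 550/93 = 15074/93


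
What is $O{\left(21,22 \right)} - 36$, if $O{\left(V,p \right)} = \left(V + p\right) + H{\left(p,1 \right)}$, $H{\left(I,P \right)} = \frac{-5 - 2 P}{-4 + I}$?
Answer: $\frac{119}{18} \approx 6.6111$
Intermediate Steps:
$H{\left(I,P \right)} = \frac{-5 - 2 P}{-4 + I}$
$O{\left(V,p \right)} = V + p - \frac{7}{-4 + p}$ ($O{\left(V,p \right)} = \left(V + p\right) + \frac{-5 - 2}{-4 + p} = \left(V + p\right) + \frac{1}{-4 + p} \left(-7\right) = \left(V + p\right) - \frac{7}{-4 + p} = V + p - \frac{7}{-4 + p}$)
$O{\left(21,22 \right)} - 36 = \frac{-7 + \left(-4 + 22\right) \left(21 + 22\right)}{-4 + 22} - 36 = \frac{-7 + 18 \cdot 43}{18} - 36 = \frac{-7 + 774}{18} - 36 = \frac{1}{18} \cdot 767 - 36 = \frac{767}{18} - 36 = \frac{119}{18}$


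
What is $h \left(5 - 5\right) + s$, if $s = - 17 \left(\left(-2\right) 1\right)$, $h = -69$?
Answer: $34$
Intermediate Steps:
$s = 34$ ($s = \left(-17\right) \left(-2\right) = 34$)
$h \left(5 - 5\right) + s = - 69 \left(5 - 5\right) + 34 = \left(-69\right) 0 + 34 = 0 + 34 = 34$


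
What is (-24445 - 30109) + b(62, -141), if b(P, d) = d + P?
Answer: -54633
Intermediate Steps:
b(P, d) = P + d
(-24445 - 30109) + b(62, -141) = (-24445 - 30109) + (62 - 141) = -54554 - 79 = -54633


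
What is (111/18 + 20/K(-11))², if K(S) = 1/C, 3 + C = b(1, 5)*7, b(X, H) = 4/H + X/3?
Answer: 395641/36 ≈ 10990.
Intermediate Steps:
b(X, H) = 4/H + X/3 (b(X, H) = 4/H + X*(⅓) = 4/H + X/3)
C = 74/15 (C = -3 + (4/5 + (⅓)*1)*7 = -3 + (4*(⅕) + ⅓)*7 = -3 + (⅘ + ⅓)*7 = -3 + (17/15)*7 = -3 + 119/15 = 74/15 ≈ 4.9333)
K(S) = 15/74 (K(S) = 1/(74/15) = 15/74)
(111/18 + 20/K(-11))² = (111/18 + 20/(15/74))² = (111*(1/18) + 20*(74/15))² = (37/6 + 296/3)² = (629/6)² = 395641/36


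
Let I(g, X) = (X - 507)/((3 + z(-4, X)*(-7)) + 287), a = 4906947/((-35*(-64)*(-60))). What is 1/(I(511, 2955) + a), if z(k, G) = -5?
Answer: -582400/16876621 ≈ -0.034509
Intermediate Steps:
a = -1635649/44800 (a = 4906947/((2240*(-60))) = 4906947/(-134400) = 4906947*(-1/134400) = -1635649/44800 ≈ -36.510)
I(g, X) = -39/25 + X/325 (I(g, X) = (X - 507)/((3 - 5*(-7)) + 287) = (-507 + X)/((3 + 35) + 287) = (-507 + X)/(38 + 287) = (-507 + X)/325 = (-507 + X)*(1/325) = -39/25 + X/325)
1/(I(511, 2955) + a) = 1/((-39/25 + (1/325)*2955) - 1635649/44800) = 1/((-39/25 + 591/65) - 1635649/44800) = 1/(2448/325 - 1635649/44800) = 1/(-16876621/582400) = -582400/16876621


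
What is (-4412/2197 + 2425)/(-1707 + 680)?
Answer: -5323313/2256319 ≈ -2.3593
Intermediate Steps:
(-4412/2197 + 2425)/(-1707 + 680) = (-4412*1/2197 + 2425)/(-1027) = (-4412/2197 + 2425)*(-1/1027) = (5323313/2197)*(-1/1027) = -5323313/2256319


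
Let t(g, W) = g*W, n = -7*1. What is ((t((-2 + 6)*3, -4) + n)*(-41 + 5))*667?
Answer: 1320660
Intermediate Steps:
n = -7
t(g, W) = W*g
((t((-2 + 6)*3, -4) + n)*(-41 + 5))*667 = ((-4*(-2 + 6)*3 - 7)*(-41 + 5))*667 = ((-16*3 - 7)*(-36))*667 = ((-4*12 - 7)*(-36))*667 = ((-48 - 7)*(-36))*667 = -55*(-36)*667 = 1980*667 = 1320660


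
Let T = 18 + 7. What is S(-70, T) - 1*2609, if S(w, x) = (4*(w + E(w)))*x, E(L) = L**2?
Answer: 480391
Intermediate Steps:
T = 25
S(w, x) = x*(4*w + 4*w**2) (S(w, x) = (4*(w + w**2))*x = (4*w + 4*w**2)*x = x*(4*w + 4*w**2))
S(-70, T) - 1*2609 = 4*(-70)*25*(1 - 70) - 1*2609 = 4*(-70)*25*(-69) - 2609 = 483000 - 2609 = 480391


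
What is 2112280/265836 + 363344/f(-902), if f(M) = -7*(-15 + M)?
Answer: 27537160226/426600321 ≈ 64.550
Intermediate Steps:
f(M) = 105 - 7*M
2112280/265836 + 363344/f(-902) = 2112280/265836 + 363344/(105 - 7*(-902)) = 2112280*(1/265836) + 363344/(105 + 6314) = 528070/66459 + 363344/6419 = 27537160226/426600321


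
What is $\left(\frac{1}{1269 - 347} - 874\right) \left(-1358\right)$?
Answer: $\frac{547156533}{461} \approx 1.1869 \cdot 10^{6}$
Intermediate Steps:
$\left(\frac{1}{1269 - 347} - 874\right) \left(-1358\right) = \left(\frac{1}{922} - 874\right) \left(-1358\right) = \left(- \frac{805827}{922}\right) \left(-1358\right) = \frac{547156533}{461}$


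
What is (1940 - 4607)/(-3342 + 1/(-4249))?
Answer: 11332083/14200159 ≈ 0.79803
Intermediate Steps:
(1940 - 4607)/(-3342 + 1/(-4249)) = -2667/(-3342 - 1/4249) = -2667/(-14200159/4249) = -2667*(-4249/14200159) = 11332083/14200159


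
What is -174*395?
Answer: -68730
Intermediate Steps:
-174*395 = -29*2370 = -68730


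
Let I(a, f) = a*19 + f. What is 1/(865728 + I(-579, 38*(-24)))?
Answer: 1/853815 ≈ 1.1712e-6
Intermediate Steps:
I(a, f) = f + 19*a (I(a, f) = 19*a + f = f + 19*a)
1/(865728 + I(-579, 38*(-24))) = 1/(865728 + (38*(-24) + 19*(-579))) = 1/(865728 + (-912 - 11001)) = 1/(865728 - 11913) = 1/853815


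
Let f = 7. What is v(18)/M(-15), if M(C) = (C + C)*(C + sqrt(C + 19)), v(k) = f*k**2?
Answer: 378/65 ≈ 5.8154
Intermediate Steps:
v(k) = 7*k**2
M(C) = 2*C*(C + sqrt(19 + C)) (M(C) = (2*C)*(C + sqrt(19 + C)) = 2*C*(C + sqrt(19 + C)))
v(18)/M(-15) = (7*18**2)/((2*(-15)*(-15 + sqrt(19 - 15)))) = (7*324)/((2*(-15)*(-15 + sqrt(4)))) = 2268/((2*(-15)*(-15 + 2))) = 2268/((2*(-15)*(-13))) = 2268/390 = 2268*(1/390) = 378/65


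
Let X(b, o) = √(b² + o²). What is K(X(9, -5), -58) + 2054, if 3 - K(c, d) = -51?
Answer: 2108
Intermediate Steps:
K(c, d) = 54 (K(c, d) = 3 - 1*(-51) = 3 + 51 = 54)
K(X(9, -5), -58) + 2054 = 54 + 2054 = 2108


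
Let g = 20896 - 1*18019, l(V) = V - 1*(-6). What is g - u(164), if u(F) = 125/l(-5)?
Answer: 2752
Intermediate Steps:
l(V) = 6 + V (l(V) = V + 6 = 6 + V)
g = 2877 (g = 20896 - 18019 = 2877)
u(F) = 125 (u(F) = 125/(6 - 5) = 125/1 = 125*1 = 125)
g - u(164) = 2877 - 1*125 = 2877 - 125 = 2752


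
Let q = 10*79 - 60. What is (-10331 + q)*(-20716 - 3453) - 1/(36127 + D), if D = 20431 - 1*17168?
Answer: 9140314352909/39390 ≈ 2.3205e+8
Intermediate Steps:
D = 3263 (D = 20431 - 17168 = 3263)
q = 730 (q = 790 - 60 = 730)
(-10331 + q)*(-20716 - 3453) - 1/(36127 + D) = (-10331 + 730)*(-20716 - 3453) - 1/(36127 + 3263) = -9601*(-24169) - 1/39390 = 232046569 - 1*1/39390 = 232046569 - 1/39390 = 9140314352909/39390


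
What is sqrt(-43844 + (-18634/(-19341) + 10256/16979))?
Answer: I*sqrt(10721069693582917586)/15637659 ≈ 209.39*I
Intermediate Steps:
sqrt(-43844 + (-18634/(-19341) + 10256/16979)) = sqrt(-43844 + (-18634*(-1/19341) + 10256*(1/16979))) = sqrt(-43844 + (2662/2763 + 10256/16979)) = sqrt(-43844 + 73535426/46912977) = sqrt(-2056779028162/46912977) = I*sqrt(10721069693582917586)/15637659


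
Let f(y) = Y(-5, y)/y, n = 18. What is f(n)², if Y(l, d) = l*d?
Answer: 25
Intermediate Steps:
Y(l, d) = d*l
f(y) = -5 (f(y) = (y*(-5))/y = (-5*y)/y = -5)
f(n)² = (-5)² = 25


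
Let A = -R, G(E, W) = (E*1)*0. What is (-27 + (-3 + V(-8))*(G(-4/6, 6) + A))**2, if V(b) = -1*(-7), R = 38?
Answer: 32041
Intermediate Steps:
V(b) = 7
G(E, W) = 0 (G(E, W) = E*0 = 0)
A = -38 (A = -1*38 = -38)
(-27 + (-3 + V(-8))*(G(-4/6, 6) + A))**2 = (-27 + (-3 + 7)*(0 - 38))**2 = (-27 + 4*(-38))**2 = (-27 - 152)**2 = (-179)**2 = 32041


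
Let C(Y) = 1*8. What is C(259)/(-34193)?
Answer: -8/34193 ≈ -0.00023397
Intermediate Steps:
C(Y) = 8
C(259)/(-34193) = 8/(-34193) = 8*(-1/34193) = -8/34193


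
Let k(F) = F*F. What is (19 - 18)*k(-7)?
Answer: 49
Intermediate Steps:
k(F) = F**2
(19 - 18)*k(-7) = (19 - 18)*(-7)**2 = 1*49 = 49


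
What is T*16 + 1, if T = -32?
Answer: -511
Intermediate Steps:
T*16 + 1 = -32*16 + 1 = -512 + 1 = -511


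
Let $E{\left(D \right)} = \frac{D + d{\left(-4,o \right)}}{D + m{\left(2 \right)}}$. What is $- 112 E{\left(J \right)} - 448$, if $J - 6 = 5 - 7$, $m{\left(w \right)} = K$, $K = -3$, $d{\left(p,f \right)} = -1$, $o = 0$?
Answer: $-784$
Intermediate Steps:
$m{\left(w \right)} = -3$
$J = 4$ ($J = 6 + \left(5 - 7\right) = 6 - 2 = 4$)
$E{\left(D \right)} = \frac{-1 + D}{-3 + D}$ ($E{\left(D \right)} = \frac{D - 1}{D - 3} = \frac{-1 + D}{-3 + D}$)
$- 112 E{\left(J \right)} - 448 = - 112 \frac{-1 + 4}{-3 + 4} - 448 = - 112 \cdot 1^{-1} \cdot 3 - 448 = - 112 \cdot 1 \cdot 3 - 448 = \left(-112\right) 3 - 448 = -336 - 448 = -784$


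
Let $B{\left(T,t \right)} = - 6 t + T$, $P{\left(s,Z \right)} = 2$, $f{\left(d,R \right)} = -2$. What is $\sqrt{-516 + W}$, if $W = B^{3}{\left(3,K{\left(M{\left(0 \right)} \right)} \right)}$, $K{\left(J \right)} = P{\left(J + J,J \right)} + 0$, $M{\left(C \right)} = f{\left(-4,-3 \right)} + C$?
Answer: $i \sqrt{1245} \approx 35.285 i$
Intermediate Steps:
$M{\left(C \right)} = -2 + C$
$K{\left(J \right)} = 2$ ($K{\left(J \right)} = 2 + 0 = 2$)
$B{\left(T,t \right)} = T - 6 t$
$W = -729$ ($W = \left(3 - 12\right)^{3} = \left(-9\right)^{3} = -729$)
$\sqrt{-516 + W} = \sqrt{-516 - 729} = \sqrt{-1245} = i \sqrt{1245}$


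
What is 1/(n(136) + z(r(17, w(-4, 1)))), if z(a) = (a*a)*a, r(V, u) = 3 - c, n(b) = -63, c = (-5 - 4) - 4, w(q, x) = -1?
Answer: 1/4033 ≈ 0.00024795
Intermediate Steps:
c = -13 (c = -9 - 4 = -13)
r(V, u) = 16 (r(V, u) = 3 - 1*(-13) = 3 + 13 = 16)
z(a) = a³ (z(a) = a²*a = a³)
1/(n(136) + z(r(17, w(-4, 1)))) = 1/(-63 + 16³) = 1/(-63 + 4096) = 1/4033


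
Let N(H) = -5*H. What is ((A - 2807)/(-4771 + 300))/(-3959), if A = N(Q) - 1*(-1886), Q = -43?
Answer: -706/17700689 ≈ -3.9885e-5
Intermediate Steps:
A = 2101 (A = -5*(-43) - 1*(-1886) = 215 + 1886 = 2101)
((A - 2807)/(-4771 + 300))/(-3959) = ((2101 - 2807)/(-4771 + 300))/(-3959) = -706/(-4471)*(-1/3959) = -706*(-1/4471)*(-1/3959) = (706/4471)*(-1/3959) = -706/17700689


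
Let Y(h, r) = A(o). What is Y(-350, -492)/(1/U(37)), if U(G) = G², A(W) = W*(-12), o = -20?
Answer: 328560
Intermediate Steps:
A(W) = -12*W
Y(h, r) = 240 (Y(h, r) = -12*(-20) = 240)
Y(-350, -492)/(1/U(37)) = 240/(1/(37²)) = 240/(1/1369) = 240*1369 = 328560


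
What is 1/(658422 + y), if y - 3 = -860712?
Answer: -1/202287 ≈ -4.9435e-6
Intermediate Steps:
y = -860709 (y = 3 - 860712 = -860709)
1/(658422 + y) = 1/(658422 - 860709) = 1/(-202287) = -1/202287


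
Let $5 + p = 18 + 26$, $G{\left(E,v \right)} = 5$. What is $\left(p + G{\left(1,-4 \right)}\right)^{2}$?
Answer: $1936$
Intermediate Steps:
$p = 39$ ($p = -5 + \left(18 + 26\right) = -5 + 44 = 39$)
$\left(p + G{\left(1,-4 \right)}\right)^{2} = \left(39 + 5\right)^{2} = 44^{2} = 1936$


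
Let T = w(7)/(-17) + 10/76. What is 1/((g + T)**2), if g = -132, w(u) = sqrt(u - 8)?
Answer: 3028388566158900/52661529588414446569 - 2701792254992*I/52661529588414446569 ≈ 5.7507e-5 - 5.1305e-8*I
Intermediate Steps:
w(u) = sqrt(-8 + u)
T = 5/38 - I/17 (T = sqrt(-8 + 7)/(-17) + 10/76 = sqrt(-1)*(-1/17) + 10*(1/76) = I*(-1/17) + 5/38 = -I/17 + 5/38 = 5/38 - I/17 ≈ 0.13158 - 0.058824*I)
1/((g + T)**2) = 1/((-132 + (5/38 - I/17))**2) = 1/((-5011/38 - I/17)**2) = (-5011/38 - I/17)**(-2)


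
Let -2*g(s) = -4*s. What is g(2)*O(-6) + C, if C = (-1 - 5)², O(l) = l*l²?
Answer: -828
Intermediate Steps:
g(s) = 2*s (g(s) = -(-2)*s = 2*s)
O(l) = l³
C = 36 (C = (-6)² = 36)
g(2)*O(-6) + C = (2*2)*(-6)³ + 36 = 4*(-216) + 36 = -864 + 36 = -828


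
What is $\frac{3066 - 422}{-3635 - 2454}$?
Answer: $- \frac{2644}{6089} \approx -0.43423$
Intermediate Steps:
$\frac{3066 - 422}{-3635 - 2454} = \frac{2644}{-3635 - 2454} = \frac{2644}{-6089} = 2644 \left(- \frac{1}{6089}\right) = - \frac{2644}{6089}$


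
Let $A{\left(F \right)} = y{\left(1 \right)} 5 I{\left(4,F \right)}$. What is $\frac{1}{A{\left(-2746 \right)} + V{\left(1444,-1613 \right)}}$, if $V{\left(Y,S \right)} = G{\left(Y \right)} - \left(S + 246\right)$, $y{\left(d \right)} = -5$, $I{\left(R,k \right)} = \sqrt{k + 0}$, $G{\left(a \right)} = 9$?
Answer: $\frac{688}{1804813} + \frac{25 i \sqrt{2746}}{3609626} \approx 0.0003812 + 0.00036293 i$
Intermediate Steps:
$I{\left(R,k \right)} = \sqrt{k}$
$V{\left(Y,S \right)} = -237 - S$ ($V{\left(Y,S \right)} = 9 - \left(S + 246\right) = 9 - \left(246 + S\right) = -237 - S$)
$A{\left(F \right)} = - 25 \sqrt{F}$ ($A{\left(F \right)} = \left(-5\right) 5 \sqrt{F} = - 25 \sqrt{F}$)
$\frac{1}{A{\left(-2746 \right)} + V{\left(1444,-1613 \right)}} = \frac{1}{- 25 \sqrt{-2746} - -1376} = \frac{1}{- 25 i \sqrt{2746} + \left(-237 + 1613\right)} = \frac{1}{- 25 i \sqrt{2746} + 1376} = \frac{1}{1376 - 25 i \sqrt{2746}}$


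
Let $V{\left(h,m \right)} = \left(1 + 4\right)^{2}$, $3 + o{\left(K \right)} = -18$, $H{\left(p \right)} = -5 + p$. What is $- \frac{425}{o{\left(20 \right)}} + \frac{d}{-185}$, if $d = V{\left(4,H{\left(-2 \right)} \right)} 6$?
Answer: $\frac{15095}{777} \approx 19.427$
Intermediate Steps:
$o{\left(K \right)} = -21$ ($o{\left(K \right)} = -3 - 18 = -21$)
$V{\left(h,m \right)} = 25$ ($V{\left(h,m \right)} = 5^{2} = 25$)
$d = 150$ ($d = 25 \cdot 6 = 150$)
$- \frac{425}{o{\left(20 \right)}} + \frac{d}{-185} = - \frac{425}{-21} + \frac{150}{-185} = \left(-425\right) \left(- \frac{1}{21}\right) + 150 \left(- \frac{1}{185}\right) = \frac{425}{21} - \frac{30}{37} = \frac{15095}{777}$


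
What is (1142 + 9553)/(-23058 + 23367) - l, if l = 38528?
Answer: -3964819/103 ≈ -38493.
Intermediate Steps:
(1142 + 9553)/(-23058 + 23367) - l = (1142 + 9553)/(-23058 + 23367) - 1*38528 = 10695/309 - 38528 = 10695*(1/309) - 38528 = 3565/103 - 38528 = -3964819/103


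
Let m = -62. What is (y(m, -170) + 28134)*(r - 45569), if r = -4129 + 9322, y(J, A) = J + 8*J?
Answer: -1113408576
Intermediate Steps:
y(J, A) = 9*J
r = 5193
(y(m, -170) + 28134)*(r - 45569) = (9*(-62) + 28134)*(5193 - 45569) = (-558 + 28134)*(-40376) = 27576*(-40376) = -1113408576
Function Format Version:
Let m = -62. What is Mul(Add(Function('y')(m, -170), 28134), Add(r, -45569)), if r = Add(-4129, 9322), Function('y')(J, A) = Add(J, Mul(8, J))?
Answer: -1113408576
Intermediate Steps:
Function('y')(J, A) = Mul(9, J)
r = 5193
Mul(Add(Function('y')(m, -170), 28134), Add(r, -45569)) = Mul(Add(Mul(9, -62), 28134), Add(5193, -45569)) = Mul(Add(-558, 28134), -40376) = Mul(27576, -40376) = -1113408576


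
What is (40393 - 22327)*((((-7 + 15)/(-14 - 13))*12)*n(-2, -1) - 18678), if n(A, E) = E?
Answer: -1012117540/3 ≈ -3.3737e+8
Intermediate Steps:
(40393 - 22327)*((((-7 + 15)/(-14 - 13))*12)*n(-2, -1) - 18678) = (40393 - 22327)*((((-7 + 15)/(-14 - 13))*12)*(-1) - 18678) = 18066*(((8/(-27))*12)*(-1) - 18678) = 18066*(((8*(-1/27))*12)*(-1) - 18678) = 18066*(-8/27*12*(-1) - 18678) = 18066*(-32/9*(-1) - 18678) = 18066*(32/9 - 18678) = 18066*(-168070/9) = -1012117540/3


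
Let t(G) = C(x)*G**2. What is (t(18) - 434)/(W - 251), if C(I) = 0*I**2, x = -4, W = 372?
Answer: -434/121 ≈ -3.5868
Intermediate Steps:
C(I) = 0
t(G) = 0 (t(G) = 0*G**2 = 0)
(t(18) - 434)/(W - 251) = (0 - 434)/(372 - 251) = -434/121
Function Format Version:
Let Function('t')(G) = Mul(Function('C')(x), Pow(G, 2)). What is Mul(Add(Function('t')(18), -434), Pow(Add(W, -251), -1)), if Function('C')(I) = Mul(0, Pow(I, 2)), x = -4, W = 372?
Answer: Rational(-434, 121) ≈ -3.5868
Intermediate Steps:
Function('C')(I) = 0
Function('t')(G) = 0 (Function('t')(G) = Mul(0, Pow(G, 2)) = 0)
Mul(Add(Function('t')(18), -434), Pow(Add(W, -251), -1)) = Mul(Add(0, -434), Pow(Add(372, -251), -1)) = Mul(-434, Pow(121, -1)) = Mul(-434, Rational(1, 121)) = Rational(-434, 121)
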